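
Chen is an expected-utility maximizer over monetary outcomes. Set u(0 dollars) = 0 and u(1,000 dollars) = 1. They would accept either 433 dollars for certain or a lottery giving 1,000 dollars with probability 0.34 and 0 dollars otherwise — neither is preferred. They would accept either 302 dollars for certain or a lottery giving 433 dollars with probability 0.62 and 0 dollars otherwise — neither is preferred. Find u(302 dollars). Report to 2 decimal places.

0.21

First, u(433 dollars) = 0.34·u(1,000 dollars) + 0.66·u(0 dollars) = 0.34.
Chaining: u(302 dollars) = 0.62·0.34 + 0.38·0.00 = 0.2108.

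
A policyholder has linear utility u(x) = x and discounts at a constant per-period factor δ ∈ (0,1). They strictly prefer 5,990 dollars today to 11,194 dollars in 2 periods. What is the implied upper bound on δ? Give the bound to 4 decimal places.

Under u(x) = x this choice says 5990 > δ^2·11194.
Hence δ^2 < 5990/11194 = 0.53511, and x ↦ x^(1/2) is increasing on (0,∞).
δ < (5990/11194)^(1/2) ≈ 0.7315.

δ < 0.7315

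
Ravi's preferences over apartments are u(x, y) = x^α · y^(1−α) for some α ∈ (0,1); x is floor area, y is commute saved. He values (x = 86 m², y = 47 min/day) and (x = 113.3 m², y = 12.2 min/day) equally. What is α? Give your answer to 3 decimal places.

α ≈ 0.830

Indifference: 86^α · 47^(1−α) = 113.3^α · 12.2^(1−α).
(86/113.3)^α = (12.2/47)^(1−α); take logs: α·ln(86/113.3) = (1−α)·ln(12.2/47), i.e. α·-0.275692 = (1−α)·-1.348712.
With A = -0.275692 and B = -1.348712: α·A = (1−α)·B, so α = B/(A+B) = -1.348712/-1.624404 ≈ 0.830.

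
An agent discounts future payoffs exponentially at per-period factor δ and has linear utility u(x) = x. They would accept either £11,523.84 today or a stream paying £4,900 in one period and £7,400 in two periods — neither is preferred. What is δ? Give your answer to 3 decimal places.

δ ≈ 0.960

Present value of the stream is 4900·δ + 7400·δ². Indifference gives 4900δ + 7400δ² = 11523.84.
That is, 7400δ² + 4900δ − 11523.84 = 0, a quadratic in δ.
By the quadratic formula (taking the positive root), δ = (−4900 + √365115664.00) / 14800 ≈ 0.960.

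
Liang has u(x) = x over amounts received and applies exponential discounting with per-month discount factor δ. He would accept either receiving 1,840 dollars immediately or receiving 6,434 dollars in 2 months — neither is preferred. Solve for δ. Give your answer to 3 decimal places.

Equating discounted utilities: u(1840) = δ^2·u(6434) ⇒ δ^2 = u(1840)/u(6434).
With u(x) = x: δ^2 = 1840/6434 = 0.28598.
Hence δ = (0.28598)^(1/2) = 0.53477.

δ ≈ 0.535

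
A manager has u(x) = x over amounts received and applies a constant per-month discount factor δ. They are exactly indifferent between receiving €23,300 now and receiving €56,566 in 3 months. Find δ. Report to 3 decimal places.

Equating discounted utilities: u(23300) = δ^3·u(56566) ⇒ δ^3 = u(23300)/u(56566).
With u(x) = x: δ^3 = 23300/56566 = 0.41191.
So δ = 0.41191^(1/3) ≈ 0.744.

δ ≈ 0.744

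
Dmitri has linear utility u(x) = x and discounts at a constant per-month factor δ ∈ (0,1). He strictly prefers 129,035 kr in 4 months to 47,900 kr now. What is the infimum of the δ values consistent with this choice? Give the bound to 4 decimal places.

δ > 0.7806

The preference means 47900 < δ^4·129035.
So δ^4 > 47900/129035 = 0.37122; taking the 4th root of both positive sides preserves the inequality.
δ > 0.37122^(1/4) = 0.7806.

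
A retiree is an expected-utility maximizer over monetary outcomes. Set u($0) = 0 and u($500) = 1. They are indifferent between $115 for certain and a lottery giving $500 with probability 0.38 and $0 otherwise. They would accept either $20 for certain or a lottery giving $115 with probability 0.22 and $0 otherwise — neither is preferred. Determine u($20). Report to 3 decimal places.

The first gamble pins u($115): it must equal 0.38·1 + 0.62·0 = 0.38.
Then u($20) = 0.22·u($115) + 0.78·u($0) = 0.22·0.38 + 0.78·0.00 = 0.0836.

0.084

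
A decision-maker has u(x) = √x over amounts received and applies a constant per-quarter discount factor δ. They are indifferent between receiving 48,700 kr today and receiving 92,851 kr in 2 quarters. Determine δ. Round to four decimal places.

The payoff in 2 quarters is discounted by δ^2, so u(48700) = δ^2·u(92851) and δ^2 = u(48700)/u(92851).
With u(x) = √x: δ^2 = √48700/√92851 = √(48700/92851) = 0.72422.
So δ = 0.72422^(1/2) ≈ 0.8510.

δ ≈ 0.8510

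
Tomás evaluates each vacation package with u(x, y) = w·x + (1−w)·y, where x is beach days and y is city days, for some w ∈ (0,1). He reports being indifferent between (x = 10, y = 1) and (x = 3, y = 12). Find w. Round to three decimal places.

Indifference: w·10 + (1−w)·1 = w·3 + (1−w)·12.
Rearranging, 7·w − 11·(1−w) = 0.
The marginal rate of substitution is 11/7, so w = 11/(7+11) = 0.611.

w = 0.611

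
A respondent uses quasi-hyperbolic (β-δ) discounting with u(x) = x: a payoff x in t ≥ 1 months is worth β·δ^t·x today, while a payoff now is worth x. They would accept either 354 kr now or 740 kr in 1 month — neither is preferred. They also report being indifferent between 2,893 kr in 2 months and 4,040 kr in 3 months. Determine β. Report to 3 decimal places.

β ≈ 0.668

Both payoffs in the second observation are in the future, so β drops out: δ^2·2893 = δ^3·4040 ⇒ δ = 2893/4040 = 0.71609.
Substituting δ into 354 = β·δ·740: β = 354/(529.906) ≈ 0.668.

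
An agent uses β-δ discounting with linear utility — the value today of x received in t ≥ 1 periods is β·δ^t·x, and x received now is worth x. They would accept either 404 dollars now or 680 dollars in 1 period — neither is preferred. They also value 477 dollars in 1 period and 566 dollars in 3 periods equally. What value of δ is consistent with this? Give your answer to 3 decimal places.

δ ≈ 0.918

The second indifference involves only future payoffs, so β cancels: β·δ^1·477 = β·δ^3·566, giving δ^2 = 477/566 = 0.84276, so δ = 0.91802.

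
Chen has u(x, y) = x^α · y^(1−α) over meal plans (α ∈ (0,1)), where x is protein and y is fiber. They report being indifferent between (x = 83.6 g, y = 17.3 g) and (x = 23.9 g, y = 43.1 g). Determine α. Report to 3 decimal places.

Set the two utilities equal: 83.6^α·17.3^(1−α) = 23.9^α·43.1^(1−α).
Rearrange to (83.6/23.9)^α = (43.1/17.3)^(1−α) and take logs: α·1.252165 = (1−α)·0.912816.
So α/(1−α) = (0.912816)/(1.252165) = 0.728990, and α = 0.728990/1.728990 ≈ 0.422.

α ≈ 0.422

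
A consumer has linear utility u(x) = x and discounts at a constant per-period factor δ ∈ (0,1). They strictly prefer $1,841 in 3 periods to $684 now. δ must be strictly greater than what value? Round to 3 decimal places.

The preference means 684 < δ^3·1841.
Dividing by 1841: δ^3 > 0.37154. Both sides are positive, so the cube root keeps the direction.
δ > 0.37154^(1/3) = 0.719.

δ > 0.719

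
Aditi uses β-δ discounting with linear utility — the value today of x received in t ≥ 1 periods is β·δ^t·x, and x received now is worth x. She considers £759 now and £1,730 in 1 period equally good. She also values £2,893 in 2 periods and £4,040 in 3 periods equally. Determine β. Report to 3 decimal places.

Both payoffs in the second observation are in the future, so β drops out: δ^2·2893 = δ^3·4040 ⇒ δ = 2893/4040 = 0.71609.
Now use the now-vs-future pair: 759 = β·δ·1730 gives β = 759/(0.71609·1730) ≈ 0.613.

β ≈ 0.613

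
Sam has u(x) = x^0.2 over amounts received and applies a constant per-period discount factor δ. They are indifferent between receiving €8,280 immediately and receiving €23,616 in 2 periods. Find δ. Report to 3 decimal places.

δ ≈ 0.900

Indifference means u(8280) = δ^2 · u(23616), so δ^2 = u(8280)/u(23616).
Since u(x) = x^0.2, δ^2 = (8280/23616)^0.2 = 0.35061^0.2 = 0.81090.
So δ = 0.81090^(1/2) ≈ 0.900.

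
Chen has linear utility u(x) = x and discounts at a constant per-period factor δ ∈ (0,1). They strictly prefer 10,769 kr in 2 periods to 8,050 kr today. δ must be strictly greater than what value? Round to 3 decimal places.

δ > 0.865

Comparing present values: 8050 < δ^2·10769.
Dividing by 10769: δ^2 > 0.74752. Both sides are positive, so the square root keeps the direction.
δ > 0.74752^(1/2) = 0.865.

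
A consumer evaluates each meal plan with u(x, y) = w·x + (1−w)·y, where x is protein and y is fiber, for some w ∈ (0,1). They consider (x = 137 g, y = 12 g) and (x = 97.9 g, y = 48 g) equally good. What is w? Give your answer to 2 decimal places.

w = 0.48

Equating utilities: w·137 + (1−w)·12 = w·97.9 + (1−w)·48.
w·(137−97.9) = (1−w)·(48−12), i.e. w·39.1 = (1−w)·36.
Hence w = 36/(39.1+36) = 36/75.1 = 0.48.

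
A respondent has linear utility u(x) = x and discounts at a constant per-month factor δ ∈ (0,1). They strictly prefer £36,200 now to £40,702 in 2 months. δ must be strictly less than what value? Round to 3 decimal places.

δ < 0.943

The preference means 36200 > δ^2·40702.
So δ^2 < 36200/40702 = 0.88939; taking the square root of both positive sides preserves the inequality.
δ < 0.88939^(1/2) = 0.943.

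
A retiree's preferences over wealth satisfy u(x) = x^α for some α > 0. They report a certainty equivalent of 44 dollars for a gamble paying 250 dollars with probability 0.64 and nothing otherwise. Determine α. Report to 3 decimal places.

α ≈ 0.257

EU(lottery) = 0.64·250^α + 0.36·0 = 0.64·250^α.
Setting u(44) equal to that: 44^α = 0.64·250^α ⇒ (44/250)^α = 0.64.
α = ln(0.64) / ln(44/250) = -0.446287/-1.737271 ≈ 0.257.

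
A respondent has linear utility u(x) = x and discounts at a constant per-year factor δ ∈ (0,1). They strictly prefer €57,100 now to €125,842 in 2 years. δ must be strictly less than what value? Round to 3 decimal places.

δ < 0.674

The preference means 57100 > δ^2·125842.
So δ^2 < 57100/125842 = 0.45374; taking the square root of both positive sides preserves the inequality.
δ < (57100/125842)^(1/2) ≈ 0.674.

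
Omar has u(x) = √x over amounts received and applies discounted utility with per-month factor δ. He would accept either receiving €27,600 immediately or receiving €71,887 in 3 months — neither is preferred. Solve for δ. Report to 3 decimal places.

Indifference means u(27600) = δ^3 · u(71887), so δ^3 = u(27600)/u(71887).
Since u(x) = √x, δ^3 = √(27600/71887) = 0.61963.
So δ = 0.61963^(1/3) ≈ 0.853.

δ ≈ 0.853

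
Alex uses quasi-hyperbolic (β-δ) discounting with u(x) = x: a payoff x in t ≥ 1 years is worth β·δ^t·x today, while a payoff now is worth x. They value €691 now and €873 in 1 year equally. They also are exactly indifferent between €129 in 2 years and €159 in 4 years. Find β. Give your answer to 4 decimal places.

Both payoffs in the second observation are in the future, so β drops out: δ^2·129 = δ^4·159 ⇒ δ^2 = 129/159 = 0.81132, so δ = 0.90073.
The first indifference: 691 = β·δ·873, so β = 691/(δ·873) = 691/(0.90073·873) ≈ 0.8788.

β ≈ 0.8788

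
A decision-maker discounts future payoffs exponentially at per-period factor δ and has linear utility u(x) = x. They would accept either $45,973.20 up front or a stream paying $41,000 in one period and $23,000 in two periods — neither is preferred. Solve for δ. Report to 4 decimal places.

The stream is worth 41000δ + 23000δ² today, so 41000δ + 23000δ² = 45973.20.
So 23000δ² + 41000δ − 45973.20 = 0.
The positive root is δ = [−41000 + √(41000² + 4·23000·45973.20)] / (2·23000) = (−41000 + 76880.000)/46000 ≈ 0.7800.

δ ≈ 0.7800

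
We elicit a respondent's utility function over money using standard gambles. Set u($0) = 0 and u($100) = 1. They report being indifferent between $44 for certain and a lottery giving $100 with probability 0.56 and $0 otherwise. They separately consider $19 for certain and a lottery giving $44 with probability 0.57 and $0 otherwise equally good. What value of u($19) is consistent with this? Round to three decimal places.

The first gamble pins u($44): it must equal 0.56·1 + 0.44·0 = 0.56.
Then u($19) = 0.57·u($44) + 0.43·u($0) = 0.57·0.56 + 0.43·0.00 = 0.3192.

0.319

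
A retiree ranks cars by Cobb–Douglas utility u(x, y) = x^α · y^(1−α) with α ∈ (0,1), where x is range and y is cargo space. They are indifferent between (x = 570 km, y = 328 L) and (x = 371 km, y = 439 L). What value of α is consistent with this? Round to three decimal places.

α ≈ 0.404

Set the two utilities equal: 570^α·328^(1−α) = 371^α·439^(1−α).
Rearrange to (570/371)^α = (439/328)^(1−α) and take logs: α·0.429434 = (1−α)·0.291486.
With A = 0.429434 and B = 0.291486: α·A = (1−α)·B, so α = B/(A+B) = 0.291486/0.720920 ≈ 0.404.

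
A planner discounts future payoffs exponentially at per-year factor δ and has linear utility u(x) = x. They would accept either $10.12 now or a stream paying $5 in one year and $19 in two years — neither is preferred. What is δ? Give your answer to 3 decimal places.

The stream is worth 5δ + 19δ² today, so 5δ + 19δ² = 10.12.
Rearranged: 19δ² + 5δ − 10.12 = 0.
By the quadratic formula (taking the positive root), δ = (−5 + √794.12) / 38 ≈ 0.610.

δ ≈ 0.610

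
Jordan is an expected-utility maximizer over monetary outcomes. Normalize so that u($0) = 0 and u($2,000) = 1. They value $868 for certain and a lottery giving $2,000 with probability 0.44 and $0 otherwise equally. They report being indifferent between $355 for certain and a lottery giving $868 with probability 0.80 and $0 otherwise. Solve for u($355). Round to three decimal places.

The first gamble pins u($868): it must equal 0.44·1 + 0.56·0 = 0.44.
Chaining: u($355) = 0.80·0.44 + 0.20·0.00 = 0.3520.

0.352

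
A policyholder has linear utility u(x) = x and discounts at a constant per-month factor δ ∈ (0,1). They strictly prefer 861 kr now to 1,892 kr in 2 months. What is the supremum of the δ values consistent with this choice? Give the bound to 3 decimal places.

δ < 0.675

The preference means 861 > δ^2·1892.
Dividing by 1892: δ^2 < 0.45507. Both sides are positive, so the square root keeps the direction.
δ < (861/1892)^(1/2) ≈ 0.675.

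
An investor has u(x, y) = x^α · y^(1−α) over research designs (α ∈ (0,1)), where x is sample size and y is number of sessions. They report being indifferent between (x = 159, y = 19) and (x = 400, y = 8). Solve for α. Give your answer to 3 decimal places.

Indifference: 159^α · 19^(1−α) = 400^α · 8^(1−α).
(159/400)^α = (8/19)^(1−α); take logs: α·ln(159/400) = (1−α)·ln(8/19), i.e. α·-0.922560 = (1−α)·-0.864997.
With A = -0.922560 and B = -0.864997: α·A = (1−α)·B, so α = B/(A+B) = -0.864997/-1.787557 ≈ 0.484.

α ≈ 0.484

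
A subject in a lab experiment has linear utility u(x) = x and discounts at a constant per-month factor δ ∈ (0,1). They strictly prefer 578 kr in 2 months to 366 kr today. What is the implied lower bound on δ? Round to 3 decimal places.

Under u(x) = x this choice says 366 < δ^2·578.
So δ^2 > 366/578 = 0.63322; taking the square root of both positive sides preserves the inequality.
δ > (366/578)^(1/2) ≈ 0.796.

δ > 0.796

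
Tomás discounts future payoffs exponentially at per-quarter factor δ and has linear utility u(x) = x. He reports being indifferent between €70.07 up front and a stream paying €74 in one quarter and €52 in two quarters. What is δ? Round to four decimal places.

Equating present values: 70.07 = 74δ + 52δ².
That is, 52δ² + 74δ − 70.07 = 0, a quadratic in δ.
By the quadratic formula (taking the positive root), δ = (−74 + √20050.56) / 104 ≈ 0.6500.

δ ≈ 0.6500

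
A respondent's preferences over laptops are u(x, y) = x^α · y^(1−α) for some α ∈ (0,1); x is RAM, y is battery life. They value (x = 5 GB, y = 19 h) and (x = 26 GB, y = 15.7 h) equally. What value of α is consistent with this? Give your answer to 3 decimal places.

The Cobb–Douglas utilities coincide, so 5^α·19^(1−α) = 26^α·15.7^(1−α).
Taking logs: α·ln 5 + (1−α)·ln 19 = α·ln 26 + (1−α)·ln 15.7, i.e. α·-1.648659 = (1−α)·-0.190778.
With A = -1.648659 and B = -0.190778: α·A = (1−α)·B, so α = B/(A+B) = -0.190778/-1.839437 ≈ 0.104.

α ≈ 0.104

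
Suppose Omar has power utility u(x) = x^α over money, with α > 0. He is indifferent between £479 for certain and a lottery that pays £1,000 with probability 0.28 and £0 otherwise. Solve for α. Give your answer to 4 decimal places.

α ≈ 1.7294

The lottery's expected utility is 0.28·u(1000) + 0.72·u(0) = 0.28·1000^α (since u(0) = 0 for α > 0).
Setting u(479) equal to that: 479^α = 0.28·1000^α ⇒ (479/1000)^α = 0.28.
Take logs: α = ln 0.28 / ln(479/1000) ≈ 1.729444.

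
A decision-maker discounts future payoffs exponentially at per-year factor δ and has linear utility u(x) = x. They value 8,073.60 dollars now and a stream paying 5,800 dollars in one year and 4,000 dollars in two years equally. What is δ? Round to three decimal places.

Present value of the stream is 5800·δ + 4000·δ². Indifference gives 5800δ + 4000δ² = 8073.60.
That is, 4000δ² + 5800δ − 8073.60 = 0, a quadratic in δ.
By the quadratic formula (taking the positive root), δ = (−5800 + √162817600.00) / 8000 ≈ 0.870.

δ ≈ 0.870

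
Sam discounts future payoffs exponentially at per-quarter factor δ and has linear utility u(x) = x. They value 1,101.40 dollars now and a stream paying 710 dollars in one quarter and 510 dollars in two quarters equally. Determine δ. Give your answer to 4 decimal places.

Present value of the stream is 710·δ + 510·δ². Indifference gives 710δ + 510δ² = 1101.40.
That is, 510δ² + 710δ − 1101.40 = 0, a quadratic in δ.
By the quadratic formula (taking the positive root), δ = (−710 + √2750956.00) / 1020 ≈ 0.9300.

δ ≈ 0.9300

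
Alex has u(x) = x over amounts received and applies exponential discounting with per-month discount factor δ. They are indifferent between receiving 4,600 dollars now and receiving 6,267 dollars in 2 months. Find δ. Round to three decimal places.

δ ≈ 0.857

Indifference means u(4600) = δ^2 · u(6267), so δ^2 = u(4600)/u(6267).
With u(x) = x: δ^2 = 4600/6267 = 0.73400.
Hence δ = (0.73400)^(1/2) = 0.85674.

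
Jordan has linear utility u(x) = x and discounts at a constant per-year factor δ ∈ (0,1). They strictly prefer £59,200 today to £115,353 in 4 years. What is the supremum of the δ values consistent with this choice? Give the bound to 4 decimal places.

Comparing present values: 59200 > δ^4·115353.
So δ^4 < 59200/115353 = 0.51321; taking the 4th root of both positive sides preserves the inequality.
δ < 0.51321^(1/4) = 0.8464.

δ < 0.8464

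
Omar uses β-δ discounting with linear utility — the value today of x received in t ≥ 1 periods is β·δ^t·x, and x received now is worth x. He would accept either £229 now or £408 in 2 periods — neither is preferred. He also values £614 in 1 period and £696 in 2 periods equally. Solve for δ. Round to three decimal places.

δ ≈ 0.882

The second indifference involves only future payoffs, so β cancels: β·δ^1·614 = β·δ^2·696, giving δ = 614/696 = 0.88218.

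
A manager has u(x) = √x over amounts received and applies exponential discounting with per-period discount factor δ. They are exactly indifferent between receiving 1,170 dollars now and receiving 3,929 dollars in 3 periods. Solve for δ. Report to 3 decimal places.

Equating discounted utilities: u(1170) = δ^3·u(3929) ⇒ δ^3 = u(1170)/u(3929).
With u(x) = √x: δ^3 = √1170/√3929 = √(1170/3929) = 0.54570.
Hence δ = (0.54570)^(1/3) = 0.81718.

δ ≈ 0.817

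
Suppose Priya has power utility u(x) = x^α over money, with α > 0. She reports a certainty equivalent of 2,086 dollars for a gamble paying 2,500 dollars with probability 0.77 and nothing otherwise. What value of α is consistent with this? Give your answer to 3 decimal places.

α ≈ 1.444

EU(lottery) = 0.77·2500^α + 0.23·0 = 0.77·2500^α.
Setting u(2086) equal to that: 2086^α = 0.77·2500^α ⇒ (2086/2500)^α = 0.77.
Take logs: α = ln 0.77 / ln(2086/2500) ≈ 1.44367.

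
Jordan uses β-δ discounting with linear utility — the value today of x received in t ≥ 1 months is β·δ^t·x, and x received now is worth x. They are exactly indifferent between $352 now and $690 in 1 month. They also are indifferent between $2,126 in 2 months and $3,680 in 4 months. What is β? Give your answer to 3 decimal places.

Both payoffs in the second observation are in the future, so β drops out: δ^2·2126 = δ^4·3680 ⇒ δ^2 = 2126/3680 = 0.57772, so δ = 0.76008.
Now use the now-vs-future pair: 352 = β·δ·690 gives β = 352/(0.76008·690) ≈ 0.671.

β ≈ 0.671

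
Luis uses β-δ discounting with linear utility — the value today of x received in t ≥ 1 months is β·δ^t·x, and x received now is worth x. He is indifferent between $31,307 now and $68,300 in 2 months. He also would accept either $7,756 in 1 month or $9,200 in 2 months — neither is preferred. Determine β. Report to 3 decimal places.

β ≈ 0.645

Both payoffs in the second observation are in the future, so β drops out: δ^1·7756 = δ^2·9200 ⇒ δ = 7756/9200 = 0.84304.
Substituting δ into 31307 = β·δ^2·68300: β = 31307/(48542.334) ≈ 0.645.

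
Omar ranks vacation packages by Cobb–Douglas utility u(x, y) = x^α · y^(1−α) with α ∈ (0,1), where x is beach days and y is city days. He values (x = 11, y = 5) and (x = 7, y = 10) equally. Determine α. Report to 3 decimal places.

Set the two utilities equal: 11^α·5^(1−α) = 7^α·10^(1−α).
Rearrange to (11/7)^α = (10/5)^(1−α) and take logs: α·0.451985 = (1−α)·0.693147.
With A = 0.451985 and B = 0.693147: α·A = (1−α)·B, so α = B/(A+B) = 0.693147/1.145132 ≈ 0.605.

α ≈ 0.605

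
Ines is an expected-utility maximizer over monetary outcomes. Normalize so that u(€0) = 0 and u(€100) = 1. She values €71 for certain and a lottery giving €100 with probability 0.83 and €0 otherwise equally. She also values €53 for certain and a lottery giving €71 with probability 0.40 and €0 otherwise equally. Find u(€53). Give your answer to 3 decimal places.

0.332

First, u(€71) = 0.83·u(€100) + 0.17·u(€0) = 0.83.
Chaining: u(€53) = 0.40·0.83 + 0.60·0.00 = 0.3320.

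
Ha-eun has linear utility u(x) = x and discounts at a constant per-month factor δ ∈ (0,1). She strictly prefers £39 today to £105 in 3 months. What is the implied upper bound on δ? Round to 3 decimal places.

δ < 0.719

Under u(x) = x this choice says 39 > δ^3·105.
Dividing by 105: δ^3 < 0.37143. Both sides are positive, so the cube root keeps the direction.
δ < 0.37143^(1/3) = 0.719.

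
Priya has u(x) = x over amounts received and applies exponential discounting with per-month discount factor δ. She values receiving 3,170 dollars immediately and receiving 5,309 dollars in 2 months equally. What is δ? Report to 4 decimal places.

δ ≈ 0.7727

The payoff in 2 months is discounted by δ^2, so u(3170) = δ^2·u(5309) and δ^2 = u(3170)/u(5309).
With u(x) = x: δ^2 = 3170/5309 = 0.59710.
Hence δ = (0.59710)^(1/2) = 0.772722.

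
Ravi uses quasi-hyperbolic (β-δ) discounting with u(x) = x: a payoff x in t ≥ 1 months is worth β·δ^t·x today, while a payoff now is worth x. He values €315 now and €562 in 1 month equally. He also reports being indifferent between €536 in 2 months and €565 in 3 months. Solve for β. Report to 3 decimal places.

β ≈ 0.591

From the later pair, β·δ^2·536 = β·δ^3·565; dividing through, δ = 536/565 = 0.94867.
Now use the now-vs-future pair: 315 = β·δ·562 gives β = 315/(0.94867·562) ≈ 0.591.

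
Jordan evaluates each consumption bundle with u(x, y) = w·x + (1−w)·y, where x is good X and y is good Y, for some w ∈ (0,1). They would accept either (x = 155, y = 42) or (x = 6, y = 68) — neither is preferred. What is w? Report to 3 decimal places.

w = 0.149

Equating utilities: w·155 + (1−w)·42 = w·6 + (1−w)·68.
Rearranging, 149·w − 26·(1−w) = 0.
The marginal rate of substitution is 26/149, so w = 26/(149+26) = 0.149.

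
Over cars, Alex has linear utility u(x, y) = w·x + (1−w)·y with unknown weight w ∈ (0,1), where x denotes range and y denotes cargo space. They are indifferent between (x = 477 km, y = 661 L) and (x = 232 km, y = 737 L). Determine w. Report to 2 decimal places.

Equating utilities: w·477 + (1−w)·661 = w·232 + (1−w)·737.
Rearranging, 245·w − 76·(1−w) = 0.
The marginal rate of substitution is 76/245, so w = 76/(245+76) = 0.24.

w = 0.24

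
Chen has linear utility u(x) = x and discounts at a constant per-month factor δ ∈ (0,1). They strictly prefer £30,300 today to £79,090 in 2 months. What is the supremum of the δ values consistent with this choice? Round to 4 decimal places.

δ < 0.6190

The preference means 30300 > δ^2·79090.
Hence δ^2 < 30300/79090 = 0.38311, and x ↦ x^(1/2) is increasing on (0,∞).
δ < (30300/79090)^(1/2) ≈ 0.6190.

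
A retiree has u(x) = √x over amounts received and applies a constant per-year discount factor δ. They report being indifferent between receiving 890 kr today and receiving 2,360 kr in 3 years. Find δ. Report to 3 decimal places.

δ ≈ 0.850

The payoff in 3 years is discounted by δ^3, so u(890) = δ^3·u(2360) and δ^3 = u(890)/u(2360).
With u(x) = √x: δ^3 = √890/√2360 = √(890/2360) = 0.61410.
So δ = 0.61410^(1/3) ≈ 0.850.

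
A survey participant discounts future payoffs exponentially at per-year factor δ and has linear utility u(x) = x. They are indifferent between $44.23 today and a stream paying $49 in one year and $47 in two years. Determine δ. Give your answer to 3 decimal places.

Present value of the stream is 49·δ + 47·δ². Indifference gives 49δ + 47δ² = 44.23.
Rearranged: 47δ² + 49δ − 44.23 = 0.
By the quadratic formula (taking the positive root), δ = (−49 + √10716.24) / 94 ≈ 0.580.

δ ≈ 0.580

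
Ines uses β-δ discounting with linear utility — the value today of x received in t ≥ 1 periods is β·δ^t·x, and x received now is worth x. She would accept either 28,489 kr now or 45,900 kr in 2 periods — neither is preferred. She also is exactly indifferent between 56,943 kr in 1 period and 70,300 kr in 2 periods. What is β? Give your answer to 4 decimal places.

β ≈ 0.9460

Both payoffs in the second observation are in the future, so β drops out: δ^1·56943 = δ^2·70300 ⇒ δ = 56943/70300 = 0.81000.
Now use the now-vs-future pair: 28489 = β·δ^2·45900 gives β = 28489/(0.65610·45900) ≈ 0.9460.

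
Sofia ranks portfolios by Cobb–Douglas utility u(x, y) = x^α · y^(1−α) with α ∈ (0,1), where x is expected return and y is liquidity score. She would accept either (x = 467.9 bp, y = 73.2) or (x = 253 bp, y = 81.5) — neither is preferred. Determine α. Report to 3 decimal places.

The Cobb–Douglas utilities coincide, so 467.9^α·73.2^(1−α) = 253^α·81.5^(1−α).
Taking logs: α·ln 467.9 + (1−α)·ln 73.2 = α·ln 253 + (1−α)·ln 81.5, i.e. α·0.614865 = (1−α)·0.107408.
With A = 0.614865 and B = 0.107408: α·A = (1−α)·B, so α = B/(A+B) = 0.107408/0.722273 ≈ 0.149.

α ≈ 0.149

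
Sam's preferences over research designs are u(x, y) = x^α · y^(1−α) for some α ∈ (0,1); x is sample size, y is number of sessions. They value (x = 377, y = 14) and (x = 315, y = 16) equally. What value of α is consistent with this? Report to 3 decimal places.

α ≈ 0.426

The Cobb–Douglas utilities coincide, so 377^α·14^(1−α) = 315^α·16^(1−α).
Taking logs: α·ln 377 + (1−α)·ln 14 = α·ln 315 + (1−α)·ln 16, i.e. α·0.179673 = (1−α)·0.133531.
Thus α·(0.313204) = 0.133531, so α = 0.133531/0.313204 ≈ 0.426.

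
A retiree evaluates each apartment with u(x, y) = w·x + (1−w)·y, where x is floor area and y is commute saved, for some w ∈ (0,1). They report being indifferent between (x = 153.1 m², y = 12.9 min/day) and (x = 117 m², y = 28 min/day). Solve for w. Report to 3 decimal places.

u(153.1,12.9) = u(117,28) means w·153.1 + (1−w)·12.9 = w·117 + (1−w)·28.
w·(153.1−117) = (1−w)·(28−12.9), i.e. w·36.1 = (1−w)·15.1.
The marginal rate of substitution is 15.1/36.1, so w = 15.1/(36.1+15.1) = 0.295.

w = 0.295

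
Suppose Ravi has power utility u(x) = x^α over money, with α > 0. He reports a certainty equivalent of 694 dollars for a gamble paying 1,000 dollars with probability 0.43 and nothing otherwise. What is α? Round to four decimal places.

α ≈ 2.3105

The lottery's expected utility is 0.43·u(1000) + 0.57·u(0) = 0.43·1000^α (since u(0) = 0 for α > 0).
Equating: 694^α = 0.43·1000^α, i.e. 0.6940^α = 0.43.
α = ln(0.43) / ln(694/1000) = -0.8439701/-0.3652833 ≈ 2.3105.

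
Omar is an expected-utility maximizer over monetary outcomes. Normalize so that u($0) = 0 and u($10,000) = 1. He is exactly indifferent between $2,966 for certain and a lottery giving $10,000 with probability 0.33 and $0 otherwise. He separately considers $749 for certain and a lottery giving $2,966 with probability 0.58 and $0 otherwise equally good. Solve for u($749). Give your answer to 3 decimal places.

First, u($2,966) = 0.33·u($10,000) + 0.67·u($0) = 0.33.
Chaining: u($749) = 0.58·0.33 + 0.42·0.00 = 0.1914.

0.191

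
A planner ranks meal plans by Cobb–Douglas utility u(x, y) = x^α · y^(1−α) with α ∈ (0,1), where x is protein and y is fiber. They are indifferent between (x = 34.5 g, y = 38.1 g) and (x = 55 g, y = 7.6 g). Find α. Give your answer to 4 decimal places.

α ≈ 0.7756

Indifference: 34.5^α · 38.1^(1−α) = 55^α · 7.6^(1−α).
(34.5/55)^α = (7.6/38.1)^(1−α); take logs: α·ln(34.5/55) = (1−α)·ln(7.6/38.1), i.e. α·-0.4663739 = (1−α)·-1.6120660.
Thus α·(-2.0784399) = -1.6120660, so α = -1.6120660/-2.0784399 ≈ 0.7756.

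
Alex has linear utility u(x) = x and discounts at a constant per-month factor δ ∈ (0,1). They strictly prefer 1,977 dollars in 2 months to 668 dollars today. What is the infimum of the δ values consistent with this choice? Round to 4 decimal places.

The preference means 668 < δ^2·1977.
Dividing by 1977: δ^2 > 0.33789. Both sides are positive, so the square root keeps the direction.
δ > 0.33789^(1/2) = 0.5813.

δ > 0.5813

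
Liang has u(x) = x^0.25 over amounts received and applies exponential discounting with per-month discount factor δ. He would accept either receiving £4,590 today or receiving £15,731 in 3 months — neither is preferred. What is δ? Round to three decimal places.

Indifference means u(4590) = δ^3 · u(15731), so δ^3 = u(4590)/u(15731).
With u(x) = x^0.25: δ^3 = 4590^0.25/15731^0.25 = (4590/15731)^0.25 = 0.73496.
So δ = 0.73496^(1/3) ≈ 0.902.

δ ≈ 0.902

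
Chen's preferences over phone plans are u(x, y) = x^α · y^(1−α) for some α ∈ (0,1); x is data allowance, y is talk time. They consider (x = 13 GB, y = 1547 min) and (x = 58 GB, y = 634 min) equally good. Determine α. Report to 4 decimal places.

α ≈ 0.3736

Set the two utilities equal: 13^α·1547^(1−α) = 58^α·634^(1−α).
Taking logs: α·ln 13 + (1−α)·ln 1547 = α·ln 58 + (1−α)·ln 634, i.e. α·-1.4954937 = (1−α)·-0.8920239.
So α/(1−α) = (-0.8920239)/(-1.4954937) = 0.5964745, and α = 0.5964745/1.5964745 ≈ 0.3736.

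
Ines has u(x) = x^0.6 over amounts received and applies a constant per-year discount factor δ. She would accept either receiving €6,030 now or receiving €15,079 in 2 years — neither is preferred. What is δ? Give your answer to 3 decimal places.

δ ≈ 0.760

The payoff in 2 years is discounted by δ^2, so u(6030) = δ^2·u(15079) and δ^2 = u(6030)/u(15079).
Since u(x) = x^0.6, δ^2 = (6030/15079)^0.6 = 0.39989^0.6 = 0.57699.
So δ = 0.57699^(1/2) ≈ 0.760.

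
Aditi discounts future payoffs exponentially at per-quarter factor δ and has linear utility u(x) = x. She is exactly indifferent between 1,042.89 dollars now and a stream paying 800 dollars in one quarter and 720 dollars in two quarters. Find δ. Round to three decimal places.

δ ≈ 0.770

Present value of the stream is 800·δ + 720·δ². Indifference gives 800δ + 720δ² = 1042.89.
That is, 720δ² + 800δ − 1042.89 = 0, a quadratic in δ.
The positive root is δ = [−800 + √(800² + 4·720·1042.89)] / (2·720) = (−800 + 1908.802)/1440 ≈ 0.770.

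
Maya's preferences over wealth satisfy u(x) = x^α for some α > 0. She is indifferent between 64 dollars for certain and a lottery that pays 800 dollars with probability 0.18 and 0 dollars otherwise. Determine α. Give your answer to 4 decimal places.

α ≈ 0.6789

EU(lottery) = 0.18·800^α + 0.82·0 = 0.18·800^α.
Equating: 64^α = 0.18·800^α, i.e. 0.0800^α = 0.18.
Taking logs: α·ln(64/800) = ln(0.18), so α = -1.7147984 / -2.5257286 ≈ 0.6789.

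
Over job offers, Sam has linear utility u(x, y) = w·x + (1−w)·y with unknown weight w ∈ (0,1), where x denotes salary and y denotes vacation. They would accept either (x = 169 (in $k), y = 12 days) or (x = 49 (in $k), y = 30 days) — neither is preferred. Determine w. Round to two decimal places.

u(169,12) = u(49,30) means w·169 + (1−w)·12 = w·49 + (1−w)·30.
Collecting terms: w·120 = (1−w)·18.
The marginal rate of substitution is 18/120, so w = 18/(120+18) = 0.13.

w = 0.13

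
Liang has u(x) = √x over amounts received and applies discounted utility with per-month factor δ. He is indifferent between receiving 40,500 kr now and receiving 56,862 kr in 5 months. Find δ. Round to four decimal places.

The payoff in 5 months is discounted by δ^5, so u(40500) = δ^5·u(56862) and δ^5 = u(40500)/u(56862).
Since u(x) = √x, δ^5 = √(40500/56862) = 0.84395.
So δ = 0.84395^(1/5) ≈ 0.9666.

δ ≈ 0.9666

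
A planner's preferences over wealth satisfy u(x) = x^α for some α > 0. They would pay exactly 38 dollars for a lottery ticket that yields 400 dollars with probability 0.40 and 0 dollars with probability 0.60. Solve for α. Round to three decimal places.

α ≈ 0.389

The lottery's expected utility is 0.40·u(400) + 0.60·u(0) = 0.40·400^α (since u(0) = 0 for α > 0).
Indifference: 38^α = 0.40·400^α, so (38/400)^α = 0.40.
Taking logs: α·ln(38/400) = ln(0.40), so α = -0.916291 / -2.353878 ≈ 0.389.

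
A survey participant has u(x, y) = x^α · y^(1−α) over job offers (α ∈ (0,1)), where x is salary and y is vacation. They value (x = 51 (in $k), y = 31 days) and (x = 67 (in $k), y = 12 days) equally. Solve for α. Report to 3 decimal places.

Indifference: 51^α · 31^(1−α) = 67^α · 12^(1−α).
Rearrange to (51/67)^α = (12/31)^(1−α) and take logs: α·-0.272867 = (1−α)·-0.949081.
Thus α·(-1.221948) = -0.949081, so α = -0.949081/-1.221948 ≈ 0.777.

α ≈ 0.777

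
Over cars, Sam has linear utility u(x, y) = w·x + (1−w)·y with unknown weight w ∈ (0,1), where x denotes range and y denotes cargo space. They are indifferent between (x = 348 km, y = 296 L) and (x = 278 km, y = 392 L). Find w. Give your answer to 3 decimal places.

Equating utilities: w·348 + (1−w)·296 = w·278 + (1−w)·392.
w·(348−278) = (1−w)·(392−296), i.e. w·70 = (1−w)·96.
So w/(1−w) = 96/70 = 1.3714, giving w = 96/(70+96) = 0.578.

w = 0.578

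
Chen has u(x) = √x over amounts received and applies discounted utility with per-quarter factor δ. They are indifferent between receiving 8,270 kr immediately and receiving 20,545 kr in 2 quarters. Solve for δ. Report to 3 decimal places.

The payoff in 2 quarters is discounted by δ^2, so u(8270) = δ^2·u(20545) and δ^2 = u(8270)/u(20545).
With u(x) = √x: δ^2 = √8270/√20545 = √(8270/20545) = 0.63445.
Taking the square root: δ = 0.63445^(1/2) ≈ 0.797.

δ ≈ 0.797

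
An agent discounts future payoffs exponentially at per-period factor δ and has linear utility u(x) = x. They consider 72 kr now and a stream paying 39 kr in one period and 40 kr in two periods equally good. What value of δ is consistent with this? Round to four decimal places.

δ ≈ 0.9400

Present value of the stream is 39·δ + 40·δ². Indifference gives 39δ + 40δ² = 72.
Rearranged: 40δ² + 39δ − 72 = 0.
δ = (−39 + √(39² + 4·40·72)) / (2·40) = (−39 + √13041.00) / 80 ≈ 0.9400.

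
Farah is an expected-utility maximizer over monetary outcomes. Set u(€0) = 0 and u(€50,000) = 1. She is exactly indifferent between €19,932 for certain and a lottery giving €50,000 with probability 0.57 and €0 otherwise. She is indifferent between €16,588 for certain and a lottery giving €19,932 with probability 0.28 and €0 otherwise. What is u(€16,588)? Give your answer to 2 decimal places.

0.16

From the first indifference, u(€19,932) = 0.57·u(€50,000) + 0.43·u(€0) = 0.57·1 + 0.43·0 = 0.57.
The second indifference gives u(€16,588) = 0.28·u(€19,932) + 0.72·u(€0) = 0.28·0.57 + 0.72·0.00 = 0.1596.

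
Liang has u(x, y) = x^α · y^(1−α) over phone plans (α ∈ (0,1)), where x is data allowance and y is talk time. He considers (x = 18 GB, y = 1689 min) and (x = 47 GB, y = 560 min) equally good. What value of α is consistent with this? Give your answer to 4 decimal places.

α ≈ 0.5349

Indifference: 18^α · 1689^(1−α) = 47^α · 560^(1−α).
Taking logs: α·ln 18 + (1−α)·ln 1689 = α·ln 47 + (1−α)·ln 560, i.e. α·-0.9597758 = (1−α)·-1.1039551.
Thus α·(-2.0637309) = -1.1039551, so α = -1.1039551/-2.0637309 ≈ 0.5349.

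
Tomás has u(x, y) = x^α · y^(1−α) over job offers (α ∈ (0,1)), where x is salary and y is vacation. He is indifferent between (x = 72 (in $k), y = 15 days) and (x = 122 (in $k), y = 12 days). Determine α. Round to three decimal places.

Set the two utilities equal: 72^α·15^(1−α) = 122^α·12^(1−α).
(72/122)^α = (12/15)^(1−α); take logs: α·ln(72/122) = (1−α)·ln(12/15), i.e. α·-0.527355 = (1−α)·-0.223144.
So α/(1−α) = (-0.223144)/(-0.527355) = 0.423138, and α = 0.423138/1.423138 ≈ 0.297.

α ≈ 0.297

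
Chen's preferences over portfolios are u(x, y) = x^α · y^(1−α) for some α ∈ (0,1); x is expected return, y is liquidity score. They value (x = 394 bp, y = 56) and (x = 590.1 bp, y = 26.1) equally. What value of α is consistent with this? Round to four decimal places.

α ≈ 0.6540

Set the two utilities equal: 394^α·56^(1−α) = 590.1^α·26.1^(1−α).
(394/590.1)^α = (26.1/56)^(1−α); take logs: α·ln(394/590.1) = (1−α)·ln(26.1/56), i.e. α·-0.4039411 = (1−α)·-0.7634164.
Thus α·(-1.1673575) = -0.7634164, so α = -0.7634164/-1.1673575 ≈ 0.6540.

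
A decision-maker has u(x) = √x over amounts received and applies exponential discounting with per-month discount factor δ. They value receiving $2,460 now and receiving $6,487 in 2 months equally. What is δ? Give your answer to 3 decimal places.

Indifference means u(2460) = δ^2 · u(6487), so δ^2 = u(2460)/u(6487).
Since u(x) = √x, δ^2 = √(2460/6487) = 0.61581.
Taking the square root: δ = 0.61581^(1/2) ≈ 0.785.

δ ≈ 0.785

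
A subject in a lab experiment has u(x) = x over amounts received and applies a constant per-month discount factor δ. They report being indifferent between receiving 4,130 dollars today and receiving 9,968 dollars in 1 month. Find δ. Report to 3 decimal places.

δ ≈ 0.414

Equating discounted utilities: u(4130) = δ·u(9968) ⇒ δ = u(4130)/u(9968).
With u(x) = x: δ = 4130/9968 = 0.41433.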